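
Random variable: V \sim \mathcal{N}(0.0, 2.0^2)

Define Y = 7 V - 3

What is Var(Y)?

For Y = aV + b: Var(Y) = a² * Var(V)
Var(V) = 2.0^2 = 4
Var(Y) = 7² * 4 = 49 * 4 = 196

196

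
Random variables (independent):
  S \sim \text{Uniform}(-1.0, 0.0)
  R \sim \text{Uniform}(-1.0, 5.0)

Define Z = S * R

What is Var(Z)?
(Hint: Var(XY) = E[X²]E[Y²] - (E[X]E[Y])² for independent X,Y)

Var(XY) = E[X²]E[Y²] - (E[X]E[Y])²
E[S] = -0.5, Var(S) = 0.083333333
E[R] = 2, Var(R) = 3
E[S²] = 0.083333333 + (-0.5)² = 0.33333333
E[R²] = 3 + 2² = 7
Var(Z) = 0.33333333*7 - (-0.5*2)²
= 2.3333333 - 1 = 1.3333333

1.3333333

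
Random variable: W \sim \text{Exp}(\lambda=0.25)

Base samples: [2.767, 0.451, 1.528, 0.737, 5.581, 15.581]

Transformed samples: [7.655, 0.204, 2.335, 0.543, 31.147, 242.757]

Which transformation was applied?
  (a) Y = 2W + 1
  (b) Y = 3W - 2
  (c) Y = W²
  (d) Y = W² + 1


Checking option (c) Y = W²:
  W = 2.767 -> Y = 7.655 ✓
  W = 0.451 -> Y = 0.204 ✓
  W = 1.528 -> Y = 2.335 ✓
All samples match this transformation.

(c) W²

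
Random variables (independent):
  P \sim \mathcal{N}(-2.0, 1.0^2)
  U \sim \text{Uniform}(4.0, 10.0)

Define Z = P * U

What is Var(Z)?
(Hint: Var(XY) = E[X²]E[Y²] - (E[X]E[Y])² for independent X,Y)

Var(XY) = E[X²]E[Y²] - (E[X]E[Y])²
E[P] = -2, Var(P) = 1
E[U] = 7, Var(U) = 3
E[P²] = 1 + (-2)² = 5
E[U²] = 3 + 7² = 52
Var(Z) = 5*52 - (-2*7)²
= 260 - 196 = 64

64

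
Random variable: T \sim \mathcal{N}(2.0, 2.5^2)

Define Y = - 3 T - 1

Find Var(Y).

For Y = aT + b: Var(Y) = a² * Var(T)
Var(T) = 2.5^2 = 6.25
Var(Y) = (-3)² * 6.25 = 9 * 6.25 = 56.25

56.25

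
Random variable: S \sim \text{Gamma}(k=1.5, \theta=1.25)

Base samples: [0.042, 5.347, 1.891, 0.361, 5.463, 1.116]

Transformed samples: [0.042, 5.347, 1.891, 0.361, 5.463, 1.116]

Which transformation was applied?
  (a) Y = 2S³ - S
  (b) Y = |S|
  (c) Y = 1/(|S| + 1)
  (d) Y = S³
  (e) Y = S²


Checking option (b) Y = |S|:
  S = 0.042 -> Y = 0.042 ✓
  S = 5.347 -> Y = 5.347 ✓
  S = 1.891 -> Y = 1.891 ✓
All samples match this transformation.

(b) |S|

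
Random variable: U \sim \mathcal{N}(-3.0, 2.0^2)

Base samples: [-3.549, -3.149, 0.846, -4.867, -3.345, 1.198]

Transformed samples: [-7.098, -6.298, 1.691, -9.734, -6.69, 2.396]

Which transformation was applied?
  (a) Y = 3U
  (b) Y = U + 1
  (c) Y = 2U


Checking option (c) Y = 2U:
  U = -3.549 -> Y = -7.098 ✓
  U = -3.149 -> Y = -6.298 ✓
  U = 0.846 -> Y = 1.691 ✓
All samples match this transformation.

(c) 2U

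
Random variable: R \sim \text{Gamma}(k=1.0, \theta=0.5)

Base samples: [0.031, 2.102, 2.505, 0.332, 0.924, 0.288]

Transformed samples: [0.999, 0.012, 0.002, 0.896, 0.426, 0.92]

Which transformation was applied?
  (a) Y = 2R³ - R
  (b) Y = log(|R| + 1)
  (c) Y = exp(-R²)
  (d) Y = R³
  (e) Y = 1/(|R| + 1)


Checking option (c) Y = exp(-R²):
  R = 0.031 -> Y = 0.999 ✓
  R = 2.102 -> Y = 0.012 ✓
  R = 2.505 -> Y = 0.002 ✓
All samples match this transformation.

(c) exp(-R²)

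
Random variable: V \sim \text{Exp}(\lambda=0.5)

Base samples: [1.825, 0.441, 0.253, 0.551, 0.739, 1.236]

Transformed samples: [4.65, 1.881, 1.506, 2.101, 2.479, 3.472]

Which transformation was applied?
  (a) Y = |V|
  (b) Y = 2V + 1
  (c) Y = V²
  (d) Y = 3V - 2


Checking option (b) Y = 2V + 1:
  V = 1.825 -> Y = 4.65 ✓
  V = 0.441 -> Y = 1.881 ✓
  V = 0.253 -> Y = 1.506 ✓
All samples match this transformation.

(b) 2V + 1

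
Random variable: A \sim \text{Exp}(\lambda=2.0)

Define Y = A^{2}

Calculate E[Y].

E[Y] = 1*E[A²]
E[A] = 0.5
E[A²] = Var(A) + (E[A])² = 0.25 + 0.25 = 0.5
E[Y] = 1*0.5 = 0.5

0.5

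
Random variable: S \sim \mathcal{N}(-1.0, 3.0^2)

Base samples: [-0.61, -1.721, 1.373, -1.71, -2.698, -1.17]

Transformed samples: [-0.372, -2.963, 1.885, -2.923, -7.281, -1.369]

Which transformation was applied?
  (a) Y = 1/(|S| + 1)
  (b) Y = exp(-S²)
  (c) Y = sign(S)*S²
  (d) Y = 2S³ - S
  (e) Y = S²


Checking option (c) Y = sign(S)*S²:
  S = -0.61 -> Y = -0.372 ✓
  S = -1.721 -> Y = -2.963 ✓
  S = 1.373 -> Y = 1.885 ✓
All samples match this transformation.

(c) sign(S)*S²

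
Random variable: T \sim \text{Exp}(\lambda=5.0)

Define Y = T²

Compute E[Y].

E[T²] = Var(T) + (E[T])² = 0.04 + 0.04 = 0.08

0.08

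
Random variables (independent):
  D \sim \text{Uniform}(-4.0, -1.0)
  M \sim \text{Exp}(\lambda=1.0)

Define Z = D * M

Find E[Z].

For independent RVs: E[XY] = E[X]*E[Y]
E[D] = -2.5
E[M] = 1
E[Z] = -2.5 * 1 = -2.5

-2.5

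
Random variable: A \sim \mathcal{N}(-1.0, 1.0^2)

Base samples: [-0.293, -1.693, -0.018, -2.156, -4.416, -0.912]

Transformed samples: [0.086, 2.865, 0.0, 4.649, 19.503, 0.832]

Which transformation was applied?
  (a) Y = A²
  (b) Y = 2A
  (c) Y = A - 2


Checking option (a) Y = A²:
  A = -0.293 -> Y = 0.086 ✓
  A = -1.693 -> Y = 2.865 ✓
  A = -0.018 -> Y = 0.0 ✓
All samples match this transformation.

(a) A²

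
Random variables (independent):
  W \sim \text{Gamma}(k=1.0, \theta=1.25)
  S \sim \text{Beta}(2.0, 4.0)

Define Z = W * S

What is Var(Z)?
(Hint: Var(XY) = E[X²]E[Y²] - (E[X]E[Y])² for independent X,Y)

Var(XY) = E[X²]E[Y²] - (E[X]E[Y])²
E[W] = 1.25, Var(W) = 1.5625
E[S] = 0.33333333, Var(S) = 0.031746032
E[W²] = 1.5625 + 1.25² = 3.125
E[S²] = 0.031746032 + 0.33333333² = 0.14285714
Var(Z) = 3.125*0.14285714 - (1.25*0.33333333)²
= 0.44642857 - 0.17361111 = 0.27281746

0.27281746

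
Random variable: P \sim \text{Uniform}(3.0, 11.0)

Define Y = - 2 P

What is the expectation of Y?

For Y = -2P:
E[Y] = -2 * E[P]
E[P] = (3 + 11)/2 = 7
E[Y] = -2 * 7 = -14

-14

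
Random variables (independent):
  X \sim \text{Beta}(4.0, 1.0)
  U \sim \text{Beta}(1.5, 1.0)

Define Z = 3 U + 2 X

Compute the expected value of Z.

E[Z] = 2*E[X] + 3*E[U]
E[X] = 0.8
E[U] = 0.6
E[Z] = 2*0.8 + 3*0.6 = 3.4

3.4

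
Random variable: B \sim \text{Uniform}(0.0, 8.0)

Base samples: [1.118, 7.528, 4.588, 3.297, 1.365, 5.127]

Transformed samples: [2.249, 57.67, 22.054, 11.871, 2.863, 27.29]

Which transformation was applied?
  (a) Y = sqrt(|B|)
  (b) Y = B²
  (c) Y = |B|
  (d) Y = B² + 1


Checking option (d) Y = B² + 1:
  B = 1.118 -> Y = 2.249 ✓
  B = 7.528 -> Y = 57.67 ✓
  B = 4.588 -> Y = 22.054 ✓
All samples match this transformation.

(d) B² + 1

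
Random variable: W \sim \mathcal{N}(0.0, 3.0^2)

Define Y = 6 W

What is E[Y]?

For Y = 6W:
E[Y] = 6 * E[W]
E[W] = 0.0 = 0
E[Y] = 6 * 0 = 0

0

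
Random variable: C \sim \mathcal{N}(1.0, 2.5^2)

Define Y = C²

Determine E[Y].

E[C²] = Var(C) + (E[C])² = 6.25 + 1 = 7.25

7.25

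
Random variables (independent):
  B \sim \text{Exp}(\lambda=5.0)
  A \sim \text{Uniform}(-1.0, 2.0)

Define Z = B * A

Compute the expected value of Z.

For independent RVs: E[XY] = E[X]*E[Y]
E[B] = 0.2
E[A] = 0.5
E[Z] = 0.2 * 0.5 = 0.1

0.1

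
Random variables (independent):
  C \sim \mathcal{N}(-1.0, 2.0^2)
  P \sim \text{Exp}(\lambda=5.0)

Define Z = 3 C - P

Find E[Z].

E[Z] = 3*E[C] - 1*E[P]
E[C] = -1
E[P] = 0.2
E[Z] = 3*(-1) - 1*0.2 = -3.2

-3.2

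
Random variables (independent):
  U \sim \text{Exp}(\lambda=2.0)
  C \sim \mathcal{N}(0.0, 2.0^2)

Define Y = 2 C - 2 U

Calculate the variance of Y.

For independent RVs: Var(aX + bY) = a²Var(X) + b²Var(Y)
Var(U) = 0.25
Var(C) = 4
Var(Y) = (-2)²*0.25 + 2²*4
= 4*0.25 + 4*4 = 17

17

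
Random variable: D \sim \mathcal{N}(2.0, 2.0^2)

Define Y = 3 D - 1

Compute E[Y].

For Y = 3D - 1:
E[Y] = 3 * E[D] - 1
E[D] = 2.0 = 2
E[Y] = 3 * 2 - 1 = 5

5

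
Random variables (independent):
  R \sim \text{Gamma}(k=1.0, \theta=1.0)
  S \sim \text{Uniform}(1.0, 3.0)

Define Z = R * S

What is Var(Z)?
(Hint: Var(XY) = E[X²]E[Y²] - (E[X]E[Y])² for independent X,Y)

Var(XY) = E[X²]E[Y²] - (E[X]E[Y])²
E[R] = 1, Var(R) = 1
E[S] = 2, Var(S) = 0.33333333
E[R²] = 1 + 1² = 2
E[S²] = 0.33333333 + 2² = 4.3333333
Var(Z) = 2*4.3333333 - (1*2)²
= 8.6666667 - 4 = 4.6666667

4.6666667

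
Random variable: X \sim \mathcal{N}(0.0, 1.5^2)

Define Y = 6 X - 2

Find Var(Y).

For Y = aX + b: Var(Y) = a² * Var(X)
Var(X) = 1.5^2 = 2.25
Var(Y) = 6² * 2.25 = 36 * 2.25 = 81

81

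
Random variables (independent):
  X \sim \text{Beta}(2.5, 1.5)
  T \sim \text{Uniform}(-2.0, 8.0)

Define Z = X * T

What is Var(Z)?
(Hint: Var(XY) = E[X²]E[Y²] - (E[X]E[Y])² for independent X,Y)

Var(XY) = E[X²]E[Y²] - (E[X]E[Y])²
E[X] = 0.625, Var(X) = 0.046875
E[T] = 3, Var(T) = 8.3333333
E[X²] = 0.046875 + 0.625² = 0.4375
E[T²] = 8.3333333 + 3² = 17.333333
Var(Z) = 0.4375*17.333333 - (0.625*3)²
= 7.5833333 - 3.515625 = 4.0677083

4.0677083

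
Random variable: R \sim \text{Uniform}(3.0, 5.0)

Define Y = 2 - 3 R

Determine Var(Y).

For Y = aR + b: Var(Y) = a² * Var(R)
Var(R) = (5 - 3)^2/12 = 0.33333333
Var(Y) = (-3)² * 0.33333333 = 9 * 0.33333333 = 3

3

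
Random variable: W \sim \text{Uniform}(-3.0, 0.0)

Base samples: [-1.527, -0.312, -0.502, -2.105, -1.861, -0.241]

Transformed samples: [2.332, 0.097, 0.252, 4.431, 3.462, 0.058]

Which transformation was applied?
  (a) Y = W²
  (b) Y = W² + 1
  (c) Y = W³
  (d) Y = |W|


Checking option (a) Y = W²:
  W = -1.527 -> Y = 2.332 ✓
  W = -0.312 -> Y = 0.097 ✓
  W = -0.502 -> Y = 0.252 ✓
All samples match this transformation.

(a) W²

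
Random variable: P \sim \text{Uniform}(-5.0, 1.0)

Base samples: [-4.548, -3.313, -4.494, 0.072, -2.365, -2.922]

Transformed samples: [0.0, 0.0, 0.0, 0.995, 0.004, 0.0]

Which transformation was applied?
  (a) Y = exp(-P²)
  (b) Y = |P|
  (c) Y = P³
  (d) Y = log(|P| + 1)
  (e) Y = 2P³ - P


Checking option (a) Y = exp(-P²):
  P = -4.548 -> Y = 0.0 ✓
  P = -3.313 -> Y = 0.0 ✓
  P = -4.494 -> Y = 0.0 ✓
All samples match this transformation.

(a) exp(-P²)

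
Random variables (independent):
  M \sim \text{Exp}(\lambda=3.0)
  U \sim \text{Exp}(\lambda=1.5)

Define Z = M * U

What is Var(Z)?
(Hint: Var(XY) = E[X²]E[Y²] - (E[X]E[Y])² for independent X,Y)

Var(XY) = E[X²]E[Y²] - (E[X]E[Y])²
E[M] = 0.33333333, Var(M) = 0.11111111
E[U] = 0.66666667, Var(U) = 0.44444444
E[M²] = 0.11111111 + 0.33333333² = 0.22222222
E[U²] = 0.44444444 + 0.66666667² = 0.88888889
Var(Z) = 0.22222222*0.88888889 - (0.33333333*0.66666667)²
= 0.19753086 - 0.049382716 = 0.14814815

0.14814815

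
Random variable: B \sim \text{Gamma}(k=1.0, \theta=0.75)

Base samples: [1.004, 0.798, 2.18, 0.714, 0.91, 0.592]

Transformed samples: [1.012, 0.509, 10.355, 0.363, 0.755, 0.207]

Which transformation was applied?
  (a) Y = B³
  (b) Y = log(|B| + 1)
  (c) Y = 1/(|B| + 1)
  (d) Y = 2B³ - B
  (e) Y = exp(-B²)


Checking option (a) Y = B³:
  B = 1.004 -> Y = 1.012 ✓
  B = 0.798 -> Y = 0.509 ✓
  B = 2.18 -> Y = 10.355 ✓
All samples match this transformation.

(a) B³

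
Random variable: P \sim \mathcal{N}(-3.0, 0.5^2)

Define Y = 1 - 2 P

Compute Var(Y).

For Y = aP + b: Var(Y) = a² * Var(P)
Var(P) = 0.5^2 = 0.25
Var(Y) = (-2)² * 0.25 = 4 * 0.25 = 1

1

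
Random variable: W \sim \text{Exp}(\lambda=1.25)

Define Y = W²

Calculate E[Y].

Using E[X²] = Var(X) + (E[X])²:
E[W] = 0.8
Var(W) = 1/1.25^2 = 0.64
E[W²] = 0.64 + 0.8² = 0.64 + 0.64 = 1.28

1.28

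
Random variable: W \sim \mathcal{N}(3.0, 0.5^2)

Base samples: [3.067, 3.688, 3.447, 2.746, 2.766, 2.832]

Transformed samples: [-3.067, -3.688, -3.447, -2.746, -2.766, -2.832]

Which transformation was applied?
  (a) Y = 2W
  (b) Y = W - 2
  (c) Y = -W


Checking option (c) Y = -W:
  W = 3.067 -> Y = -3.067 ✓
  W = 3.688 -> Y = -3.688 ✓
  W = 3.447 -> Y = -3.447 ✓
All samples match this transformation.

(c) -W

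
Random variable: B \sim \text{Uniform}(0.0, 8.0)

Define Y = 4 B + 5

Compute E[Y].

For Y = 4B + 5:
E[Y] = 4 * E[B] + 5
E[B] = (0 + 8)/2 = 4
E[Y] = 4 * 4 + 5 = 21

21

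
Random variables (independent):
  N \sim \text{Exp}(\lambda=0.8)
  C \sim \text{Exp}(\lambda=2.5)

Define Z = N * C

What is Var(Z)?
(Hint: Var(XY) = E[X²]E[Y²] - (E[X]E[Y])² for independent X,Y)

Var(XY) = E[X²]E[Y²] - (E[X]E[Y])²
E[N] = 1.25, Var(N) = 1.5625
E[C] = 0.4, Var(C) = 0.16
E[N²] = 1.5625 + 1.25² = 3.125
E[C²] = 0.16 + 0.4² = 0.32
Var(Z) = 3.125*0.32 - (1.25*0.4)²
= 1 - 0.25 = 0.75

0.75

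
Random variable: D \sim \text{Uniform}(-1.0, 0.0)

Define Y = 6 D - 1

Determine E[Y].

For Y = 6D - 1:
E[Y] = 6 * E[D] - 1
E[D] = (-1 + 0)/2 = -0.5
E[Y] = 6 * (-0.5) - 1 = -4

-4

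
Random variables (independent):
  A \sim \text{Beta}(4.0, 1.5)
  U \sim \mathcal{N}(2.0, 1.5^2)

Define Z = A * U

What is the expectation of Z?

For independent RVs: E[XY] = E[X]*E[Y]
E[A] = 0.72727273
E[U] = 2
E[Z] = 0.72727273 * 2 = 1.4545455

1.4545455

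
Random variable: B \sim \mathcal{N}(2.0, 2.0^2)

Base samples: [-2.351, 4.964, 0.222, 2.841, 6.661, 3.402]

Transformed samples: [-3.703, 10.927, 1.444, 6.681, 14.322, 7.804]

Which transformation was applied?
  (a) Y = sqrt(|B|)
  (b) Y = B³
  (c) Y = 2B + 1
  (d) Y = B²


Checking option (c) Y = 2B + 1:
  B = -2.351 -> Y = -3.703 ✓
  B = 4.964 -> Y = 10.927 ✓
  B = 0.222 -> Y = 1.444 ✓
All samples match this transformation.

(c) 2B + 1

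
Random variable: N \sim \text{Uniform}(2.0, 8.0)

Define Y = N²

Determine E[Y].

E[N²] = Var(N) + (E[N])² = 3 + 25 = 28

28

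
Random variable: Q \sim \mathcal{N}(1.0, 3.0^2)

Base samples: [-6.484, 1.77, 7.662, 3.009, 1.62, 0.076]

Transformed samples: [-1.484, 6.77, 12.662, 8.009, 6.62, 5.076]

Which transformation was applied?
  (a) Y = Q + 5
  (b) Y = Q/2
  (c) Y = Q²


Checking option (a) Y = Q + 5:
  Q = -6.484 -> Y = -1.484 ✓
  Q = 1.77 -> Y = 6.77 ✓
  Q = 7.662 -> Y = 12.662 ✓
All samples match this transformation.

(a) Q + 5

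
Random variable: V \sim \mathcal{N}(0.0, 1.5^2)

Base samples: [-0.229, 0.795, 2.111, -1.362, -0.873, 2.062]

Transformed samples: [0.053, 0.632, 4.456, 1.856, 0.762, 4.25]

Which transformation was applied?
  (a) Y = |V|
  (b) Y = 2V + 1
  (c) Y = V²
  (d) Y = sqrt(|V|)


Checking option (c) Y = V²:
  V = -0.229 -> Y = 0.053 ✓
  V = 0.795 -> Y = 0.632 ✓
  V = 2.111 -> Y = 4.456 ✓
All samples match this transformation.

(c) V²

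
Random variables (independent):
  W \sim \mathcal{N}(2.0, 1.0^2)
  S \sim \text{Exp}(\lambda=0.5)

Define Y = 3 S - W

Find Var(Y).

For independent RVs: Var(aX + bY) = a²Var(X) + b²Var(Y)
Var(W) = 1
Var(S) = 4
Var(Y) = (-1)²*1 + 3²*4
= 1*1 + 9*4 = 37

37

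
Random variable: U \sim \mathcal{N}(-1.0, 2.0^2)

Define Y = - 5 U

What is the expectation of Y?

For Y = -5U:
E[Y] = -5 * E[U]
E[U] = -1.0 = -1
E[Y] = -5 * (-1) = 5

5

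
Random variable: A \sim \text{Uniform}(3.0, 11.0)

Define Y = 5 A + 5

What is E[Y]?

For Y = 5A + 5:
E[Y] = 5 * E[A] + 5
E[A] = (3 + 11)/2 = 7
E[Y] = 5 * 7 + 5 = 40

40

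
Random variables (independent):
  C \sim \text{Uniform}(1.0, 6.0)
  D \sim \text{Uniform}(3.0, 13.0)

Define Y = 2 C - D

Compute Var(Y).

For independent RVs: Var(aX + bY) = a²Var(X) + b²Var(Y)
Var(C) = 2.0833333
Var(D) = 8.3333333
Var(Y) = 2²*2.0833333 + (-1)²*8.3333333
= 4*2.0833333 + 1*8.3333333 = 16.666667

16.666667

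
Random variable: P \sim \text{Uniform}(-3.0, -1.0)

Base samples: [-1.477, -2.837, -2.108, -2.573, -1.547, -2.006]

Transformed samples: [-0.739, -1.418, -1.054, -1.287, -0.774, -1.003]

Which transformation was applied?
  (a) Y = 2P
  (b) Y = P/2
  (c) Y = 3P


Checking option (b) Y = P/2:
  P = -1.477 -> Y = -0.739 ✓
  P = -2.837 -> Y = -1.418 ✓
  P = -2.108 -> Y = -1.054 ✓
All samples match this transformation.

(b) P/2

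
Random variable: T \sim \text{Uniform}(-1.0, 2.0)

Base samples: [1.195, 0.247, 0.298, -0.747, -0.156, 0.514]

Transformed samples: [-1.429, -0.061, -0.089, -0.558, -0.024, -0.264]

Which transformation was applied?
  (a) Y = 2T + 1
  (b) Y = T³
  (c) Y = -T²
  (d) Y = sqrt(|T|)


Checking option (c) Y = -T²:
  T = 1.195 -> Y = -1.429 ✓
  T = 0.247 -> Y = -0.061 ✓
  T = 0.298 -> Y = -0.089 ✓
All samples match this transformation.

(c) -T²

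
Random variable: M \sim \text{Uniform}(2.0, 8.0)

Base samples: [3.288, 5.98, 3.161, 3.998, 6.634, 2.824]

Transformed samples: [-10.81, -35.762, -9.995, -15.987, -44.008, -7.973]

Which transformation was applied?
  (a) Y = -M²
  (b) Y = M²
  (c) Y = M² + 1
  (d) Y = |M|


Checking option (a) Y = -M²:
  M = 3.288 -> Y = -10.81 ✓
  M = 5.98 -> Y = -35.762 ✓
  M = 3.161 -> Y = -9.995 ✓
All samples match this transformation.

(a) -M²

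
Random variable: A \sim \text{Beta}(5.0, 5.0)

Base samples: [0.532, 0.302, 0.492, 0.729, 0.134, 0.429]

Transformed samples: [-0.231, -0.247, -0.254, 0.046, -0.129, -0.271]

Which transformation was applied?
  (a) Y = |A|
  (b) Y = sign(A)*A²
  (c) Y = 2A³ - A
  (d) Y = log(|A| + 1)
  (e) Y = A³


Checking option (c) Y = 2A³ - A:
  A = 0.532 -> Y = -0.231 ✓
  A = 0.302 -> Y = -0.247 ✓
  A = 0.492 -> Y = -0.254 ✓
All samples match this transformation.

(c) 2A³ - A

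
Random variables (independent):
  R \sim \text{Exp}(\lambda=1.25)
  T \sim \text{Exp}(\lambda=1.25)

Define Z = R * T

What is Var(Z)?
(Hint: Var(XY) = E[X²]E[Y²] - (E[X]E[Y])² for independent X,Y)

Var(XY) = E[X²]E[Y²] - (E[X]E[Y])²
E[R] = 0.8, Var(R) = 0.64
E[T] = 0.8, Var(T) = 0.64
E[R²] = 0.64 + 0.8² = 1.28
E[T²] = 0.64 + 0.8² = 1.28
Var(Z) = 1.28*1.28 - (0.8*0.8)²
= 1.6384 - 0.4096 = 1.2288

1.2288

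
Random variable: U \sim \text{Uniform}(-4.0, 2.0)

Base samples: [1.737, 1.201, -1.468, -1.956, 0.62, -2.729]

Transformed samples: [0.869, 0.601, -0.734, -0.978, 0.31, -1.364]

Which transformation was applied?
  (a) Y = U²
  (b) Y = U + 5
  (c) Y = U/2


Checking option (c) Y = U/2:
  U = 1.737 -> Y = 0.869 ✓
  U = 1.201 -> Y = 0.601 ✓
  U = -1.468 -> Y = -0.734 ✓
All samples match this transformation.

(c) U/2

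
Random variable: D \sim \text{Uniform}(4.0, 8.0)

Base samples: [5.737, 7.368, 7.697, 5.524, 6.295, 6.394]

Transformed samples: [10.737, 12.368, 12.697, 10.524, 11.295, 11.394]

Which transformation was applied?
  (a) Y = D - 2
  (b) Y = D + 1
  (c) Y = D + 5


Checking option (c) Y = D + 5:
  D = 5.737 -> Y = 10.737 ✓
  D = 7.368 -> Y = 12.368 ✓
  D = 7.697 -> Y = 12.697 ✓
All samples match this transformation.

(c) D + 5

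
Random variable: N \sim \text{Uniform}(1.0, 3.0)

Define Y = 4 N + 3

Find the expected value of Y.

For Y = 4N + 3:
E[Y] = 4 * E[N] + 3
E[N] = (1 + 3)/2 = 2
E[Y] = 4 * 2 + 3 = 11

11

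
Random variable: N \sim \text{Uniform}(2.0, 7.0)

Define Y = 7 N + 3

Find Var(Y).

For Y = aN + b: Var(Y) = a² * Var(N)
Var(N) = (7 - 2)^2/12 = 2.0833333
Var(Y) = 7² * 2.0833333 = 49 * 2.0833333 = 102.08333

102.08333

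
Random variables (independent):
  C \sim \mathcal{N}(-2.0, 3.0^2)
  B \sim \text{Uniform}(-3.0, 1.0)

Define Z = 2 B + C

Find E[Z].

E[Z] = 1*E[C] + 2*E[B]
E[C] = -2
E[B] = -1
E[Z] = 1*(-2) + 2*(-1) = -4

-4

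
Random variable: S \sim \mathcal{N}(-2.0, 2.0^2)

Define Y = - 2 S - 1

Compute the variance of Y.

For Y = aS + b: Var(Y) = a² * Var(S)
Var(S) = 2.0^2 = 4
Var(Y) = (-2)² * 4 = 4 * 4 = 16

16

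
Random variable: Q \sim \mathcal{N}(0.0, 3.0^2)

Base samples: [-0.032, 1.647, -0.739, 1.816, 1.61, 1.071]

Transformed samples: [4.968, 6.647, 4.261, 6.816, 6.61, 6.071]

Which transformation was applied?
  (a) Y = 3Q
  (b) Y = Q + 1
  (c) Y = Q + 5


Checking option (c) Y = Q + 5:
  Q = -0.032 -> Y = 4.968 ✓
  Q = 1.647 -> Y = 6.647 ✓
  Q = -0.739 -> Y = 4.261 ✓
All samples match this transformation.

(c) Q + 5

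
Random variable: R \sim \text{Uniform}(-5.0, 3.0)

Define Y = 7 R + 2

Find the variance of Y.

For Y = aR + b: Var(Y) = a² * Var(R)
Var(R) = (3 + 5)^2/12 = 5.3333333
Var(Y) = 7² * 5.3333333 = 49 * 5.3333333 = 261.33333

261.33333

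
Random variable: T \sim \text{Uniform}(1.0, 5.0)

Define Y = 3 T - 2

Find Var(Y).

For Y = aT + b: Var(Y) = a² * Var(T)
Var(T) = (5 - 1)^2/12 = 1.3333333
Var(Y) = 3² * 1.3333333 = 9 * 1.3333333 = 12

12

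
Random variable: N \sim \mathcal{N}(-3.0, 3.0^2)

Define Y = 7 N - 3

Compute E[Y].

For Y = 7N - 3:
E[Y] = 7 * E[N] - 3
E[N] = -3.0 = -3
E[Y] = 7 * (-3) - 3 = -24

-24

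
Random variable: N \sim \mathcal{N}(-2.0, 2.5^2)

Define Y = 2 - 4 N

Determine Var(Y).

For Y = aN + b: Var(Y) = a² * Var(N)
Var(N) = 2.5^2 = 6.25
Var(Y) = (-4)² * 6.25 = 16 * 6.25 = 100

100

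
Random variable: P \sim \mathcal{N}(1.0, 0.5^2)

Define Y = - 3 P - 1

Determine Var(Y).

For Y = aP + b: Var(Y) = a² * Var(P)
Var(P) = 0.5^2 = 0.25
Var(Y) = (-3)² * 0.25 = 9 * 0.25 = 2.25

2.25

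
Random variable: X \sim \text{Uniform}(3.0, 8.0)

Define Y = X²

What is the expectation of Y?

Using E[X²] = Var(X) + (E[X])²:
E[X] = 5.5
Var(X) = (8 - 3)^2/12 = 2.0833333
E[X²] = 2.0833333 + 5.5² = 2.0833333 + 30.25 = 32.333333

32.333333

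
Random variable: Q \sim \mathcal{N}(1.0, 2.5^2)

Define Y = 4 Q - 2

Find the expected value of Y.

For Y = 4Q - 2:
E[Y] = 4 * E[Q] - 2
E[Q] = 1.0 = 1
E[Y] = 4 * 1 - 2 = 2

2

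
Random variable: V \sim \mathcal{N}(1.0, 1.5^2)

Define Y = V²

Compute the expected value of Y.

E[V²] = Var(V) + (E[V])² = 2.25 + 1 = 3.25

3.25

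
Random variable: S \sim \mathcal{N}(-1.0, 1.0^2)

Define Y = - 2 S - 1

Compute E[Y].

For Y = -2S - 1:
E[Y] = -2 * E[S] - 1
E[S] = -1.0 = -1
E[Y] = -2 * (-1) - 1 = 1

1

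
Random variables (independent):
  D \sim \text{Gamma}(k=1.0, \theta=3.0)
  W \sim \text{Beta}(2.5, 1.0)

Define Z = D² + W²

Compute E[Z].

E[Z] = E[D²] + E[W²]
E[D²] = Var(D) + E[D]² = 9 + 9 = 18
E[W²] = Var(W) + E[W]² = 0.045351474 + 0.51020408 = 0.55555556
E[Z] = 18 + 0.55555556 = 18.555556

18.555556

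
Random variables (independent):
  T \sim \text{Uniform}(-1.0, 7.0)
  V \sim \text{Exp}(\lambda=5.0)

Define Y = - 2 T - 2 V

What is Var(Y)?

For independent RVs: Var(aX + bY) = a²Var(X) + b²Var(Y)
Var(T) = 5.3333333
Var(V) = 0.04
Var(Y) = (-2)²*5.3333333 + (-2)²*0.04
= 4*5.3333333 + 4*0.04 = 21.493333

21.493333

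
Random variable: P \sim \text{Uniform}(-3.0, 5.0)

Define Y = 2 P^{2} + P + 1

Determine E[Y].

E[Y] = 2*E[P²] + 1*E[P] + 1
E[P] = 1
E[P²] = Var(P) + (E[P])² = 5.3333333 + 1 = 6.3333333
E[Y] = 2*6.3333333 + 1*1 + 1 = 14.666667

14.666667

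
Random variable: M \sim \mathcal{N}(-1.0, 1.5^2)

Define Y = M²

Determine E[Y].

Using E[X²] = Var(X) + (E[X])²:
E[M] = -1
Var(M) = 1.5^2 = 2.25
E[M²] = 2.25 + (-1)² = 2.25 + 1 = 3.25

3.25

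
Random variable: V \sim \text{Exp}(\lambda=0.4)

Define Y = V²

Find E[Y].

E[V²] = Var(V) + (E[V])² = 6.25 + 6.25 = 12.5

12.5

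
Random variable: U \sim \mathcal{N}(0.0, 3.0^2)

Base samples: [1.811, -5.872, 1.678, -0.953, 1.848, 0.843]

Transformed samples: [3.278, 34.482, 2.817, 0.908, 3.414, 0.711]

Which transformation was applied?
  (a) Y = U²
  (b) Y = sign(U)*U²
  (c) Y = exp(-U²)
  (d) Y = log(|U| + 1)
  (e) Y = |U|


Checking option (a) Y = U²:
  U = 1.811 -> Y = 3.278 ✓
  U = -5.872 -> Y = 34.482 ✓
  U = 1.678 -> Y = 2.817 ✓
All samples match this transformation.

(a) U²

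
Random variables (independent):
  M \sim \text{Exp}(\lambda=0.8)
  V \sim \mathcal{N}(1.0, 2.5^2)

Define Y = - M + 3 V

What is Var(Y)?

For independent RVs: Var(aX + bY) = a²Var(X) + b²Var(Y)
Var(M) = 1.5625
Var(V) = 6.25
Var(Y) = (-1)²*1.5625 + 3²*6.25
= 1*1.5625 + 9*6.25 = 57.8125

57.8125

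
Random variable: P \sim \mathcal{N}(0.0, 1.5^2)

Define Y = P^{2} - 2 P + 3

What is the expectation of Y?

E[Y] = 1*E[P²] - 2*E[P] + 3
E[P] = 0
E[P²] = Var(P) + (E[P])² = 2.25 + 0 = 2.25
E[Y] = 1*2.25 - 2*0 + 3 = 5.25

5.25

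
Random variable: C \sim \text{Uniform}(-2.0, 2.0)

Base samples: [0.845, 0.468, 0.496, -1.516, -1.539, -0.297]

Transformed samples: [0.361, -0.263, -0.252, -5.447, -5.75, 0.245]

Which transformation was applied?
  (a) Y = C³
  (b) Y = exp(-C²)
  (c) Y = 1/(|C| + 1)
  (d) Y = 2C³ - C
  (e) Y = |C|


Checking option (d) Y = 2C³ - C:
  C = 0.845 -> Y = 0.361 ✓
  C = 0.468 -> Y = -0.263 ✓
  C = 0.496 -> Y = -0.252 ✓
All samples match this transformation.

(d) 2C³ - C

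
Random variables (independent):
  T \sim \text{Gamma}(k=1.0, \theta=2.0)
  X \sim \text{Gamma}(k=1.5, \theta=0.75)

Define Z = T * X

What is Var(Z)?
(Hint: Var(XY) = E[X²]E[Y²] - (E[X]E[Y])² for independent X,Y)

Var(XY) = E[X²]E[Y²] - (E[X]E[Y])²
E[T] = 2, Var(T) = 4
E[X] = 1.125, Var(X) = 0.84375
E[T²] = 4 + 2² = 8
E[X²] = 0.84375 + 1.125² = 2.109375
Var(Z) = 8*2.109375 - (2*1.125)²
= 16.875 - 5.0625 = 11.8125

11.8125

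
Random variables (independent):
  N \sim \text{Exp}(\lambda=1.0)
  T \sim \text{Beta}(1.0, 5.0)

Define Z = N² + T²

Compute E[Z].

E[Z] = E[N²] + E[T²]
E[N²] = Var(N) + E[N]² = 1 + 1 = 2
E[T²] = Var(T) + E[T]² = 0.01984127 + 0.027777778 = 0.047619048
E[Z] = 2 + 0.047619048 = 2.047619

2.047619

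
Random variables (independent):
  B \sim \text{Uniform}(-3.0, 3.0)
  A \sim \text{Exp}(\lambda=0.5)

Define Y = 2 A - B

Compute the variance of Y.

For independent RVs: Var(aX + bY) = a²Var(X) + b²Var(Y)
Var(B) = 3
Var(A) = 4
Var(Y) = (-1)²*3 + 2²*4
= 1*3 + 4*4 = 19

19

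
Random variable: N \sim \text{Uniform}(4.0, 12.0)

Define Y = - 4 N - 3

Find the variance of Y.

For Y = aN + b: Var(Y) = a² * Var(N)
Var(N) = (12 - 4)^2/12 = 5.3333333
Var(Y) = (-4)² * 5.3333333 = 16 * 5.3333333 = 85.333333

85.333333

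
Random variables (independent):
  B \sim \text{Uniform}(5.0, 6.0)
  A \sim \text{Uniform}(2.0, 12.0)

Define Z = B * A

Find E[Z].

For independent RVs: E[XY] = E[X]*E[Y]
E[B] = 5.5
E[A] = 7
E[Z] = 5.5 * 7 = 38.5

38.5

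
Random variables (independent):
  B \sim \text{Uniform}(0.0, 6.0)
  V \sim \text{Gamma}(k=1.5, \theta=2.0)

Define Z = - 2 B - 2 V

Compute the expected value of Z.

E[Z] = -2*E[B] - 2*E[V]
E[B] = 3
E[V] = 3
E[Z] = -2*3 - 2*3 = -12

-12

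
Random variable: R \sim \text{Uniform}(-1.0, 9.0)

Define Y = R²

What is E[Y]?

E[R²] = Var(R) + (E[R])² = 8.3333333 + 16 = 24.333333

24.333333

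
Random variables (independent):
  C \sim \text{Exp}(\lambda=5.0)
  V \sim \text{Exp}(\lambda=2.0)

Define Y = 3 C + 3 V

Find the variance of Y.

For independent RVs: Var(aX + bY) = a²Var(X) + b²Var(Y)
Var(C) = 0.04
Var(V) = 0.25
Var(Y) = 3²*0.04 + 3²*0.25
= 9*0.04 + 9*0.25 = 2.61

2.61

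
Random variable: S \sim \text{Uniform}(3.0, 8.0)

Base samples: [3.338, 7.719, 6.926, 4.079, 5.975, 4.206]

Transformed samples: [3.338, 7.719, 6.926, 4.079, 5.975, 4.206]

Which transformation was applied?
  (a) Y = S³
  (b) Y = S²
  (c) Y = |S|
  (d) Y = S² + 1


Checking option (c) Y = |S|:
  S = 3.338 -> Y = 3.338 ✓
  S = 7.719 -> Y = 7.719 ✓
  S = 6.926 -> Y = 6.926 ✓
All samples match this transformation.

(c) |S|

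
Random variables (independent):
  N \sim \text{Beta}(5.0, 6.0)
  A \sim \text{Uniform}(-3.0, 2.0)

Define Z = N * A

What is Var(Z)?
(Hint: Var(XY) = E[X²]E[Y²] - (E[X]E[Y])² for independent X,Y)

Var(XY) = E[X²]E[Y²] - (E[X]E[Y])²
E[N] = 0.45454545, Var(N) = 0.020661157
E[A] = -0.5, Var(A) = 2.0833333
E[N²] = 0.020661157 + 0.45454545² = 0.22727273
E[A²] = 2.0833333 + (-0.5)² = 2.3333333
Var(Z) = 0.22727273*2.3333333 - (0.45454545*(-0.5))²
= 0.53030303 - 0.051652893 = 0.47865014

0.47865014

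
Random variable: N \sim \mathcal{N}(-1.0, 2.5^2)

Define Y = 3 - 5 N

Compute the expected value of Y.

For Y = -5N + 3:
E[Y] = -5 * E[N] + 3
E[N] = -1.0 = -1
E[Y] = -5 * (-1) + 3 = 8

8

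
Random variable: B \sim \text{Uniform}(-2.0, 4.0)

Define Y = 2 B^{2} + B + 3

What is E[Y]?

E[Y] = 2*E[B²] + 1*E[B] + 3
E[B] = 1
E[B²] = Var(B) + (E[B])² = 3 + 1 = 4
E[Y] = 2*4 + 1*1 + 3 = 12

12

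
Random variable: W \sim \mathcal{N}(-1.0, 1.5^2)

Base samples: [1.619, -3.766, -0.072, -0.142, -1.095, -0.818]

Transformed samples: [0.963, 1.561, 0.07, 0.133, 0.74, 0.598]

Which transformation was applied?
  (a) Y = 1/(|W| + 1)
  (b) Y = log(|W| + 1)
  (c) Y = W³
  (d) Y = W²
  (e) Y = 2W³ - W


Checking option (b) Y = log(|W| + 1):
  W = 1.619 -> Y = 0.963 ✓
  W = -3.766 -> Y = 1.561 ✓
  W = -0.072 -> Y = 0.07 ✓
All samples match this transformation.

(b) log(|W| + 1)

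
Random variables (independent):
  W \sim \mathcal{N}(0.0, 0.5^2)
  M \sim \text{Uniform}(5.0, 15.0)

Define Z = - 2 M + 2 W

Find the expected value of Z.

E[Z] = 2*E[W] - 2*E[M]
E[W] = 0
E[M] = 10
E[Z] = 2*0 - 2*10 = -20

-20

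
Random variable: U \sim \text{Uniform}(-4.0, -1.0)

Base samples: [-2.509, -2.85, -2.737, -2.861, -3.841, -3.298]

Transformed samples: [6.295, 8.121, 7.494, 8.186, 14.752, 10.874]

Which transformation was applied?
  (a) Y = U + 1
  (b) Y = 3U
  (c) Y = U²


Checking option (c) Y = U²:
  U = -2.509 -> Y = 6.295 ✓
  U = -2.85 -> Y = 8.121 ✓
  U = -2.737 -> Y = 7.494 ✓
All samples match this transformation.

(c) U²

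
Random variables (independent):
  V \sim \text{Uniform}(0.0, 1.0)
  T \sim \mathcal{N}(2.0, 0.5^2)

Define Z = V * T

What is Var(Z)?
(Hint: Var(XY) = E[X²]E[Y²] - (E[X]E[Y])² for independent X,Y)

Var(XY) = E[X²]E[Y²] - (E[X]E[Y])²
E[V] = 0.5, Var(V) = 0.083333333
E[T] = 2, Var(T) = 0.25
E[V²] = 0.083333333 + 0.5² = 0.33333333
E[T²] = 0.25 + 2² = 4.25
Var(Z) = 0.33333333*4.25 - (0.5*2)²
= 1.4166667 - 1 = 0.41666667

0.41666667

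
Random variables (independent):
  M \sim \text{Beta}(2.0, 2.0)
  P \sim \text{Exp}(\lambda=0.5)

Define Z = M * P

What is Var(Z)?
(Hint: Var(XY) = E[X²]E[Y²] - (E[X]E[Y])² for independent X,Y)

Var(XY) = E[X²]E[Y²] - (E[X]E[Y])²
E[M] = 0.5, Var(M) = 0.05
E[P] = 2, Var(P) = 4
E[M²] = 0.05 + 0.5² = 0.3
E[P²] = 4 + 2² = 8
Var(Z) = 0.3*8 - (0.5*2)²
= 2.4 - 1 = 1.4

1.4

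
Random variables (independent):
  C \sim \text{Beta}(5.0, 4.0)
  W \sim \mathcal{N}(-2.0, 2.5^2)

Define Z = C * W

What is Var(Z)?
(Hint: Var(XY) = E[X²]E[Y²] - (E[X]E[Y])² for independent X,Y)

Var(XY) = E[X²]E[Y²] - (E[X]E[Y])²
E[C] = 0.55555556, Var(C) = 0.024691358
E[W] = -2, Var(W) = 6.25
E[C²] = 0.024691358 + 0.55555556² = 0.33333333
E[W²] = 6.25 + (-2)² = 10.25
Var(Z) = 0.33333333*10.25 - (0.55555556*(-2))²
= 3.4166667 - 1.2345679 = 2.1820988

2.1820988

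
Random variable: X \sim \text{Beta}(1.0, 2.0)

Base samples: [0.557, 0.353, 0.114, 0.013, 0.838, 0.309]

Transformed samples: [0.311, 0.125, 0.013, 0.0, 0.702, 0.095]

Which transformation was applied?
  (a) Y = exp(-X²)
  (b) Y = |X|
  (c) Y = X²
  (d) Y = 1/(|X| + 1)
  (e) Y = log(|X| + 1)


Checking option (c) Y = X²:
  X = 0.557 -> Y = 0.311 ✓
  X = 0.353 -> Y = 0.125 ✓
  X = 0.114 -> Y = 0.013 ✓
All samples match this transformation.

(c) X²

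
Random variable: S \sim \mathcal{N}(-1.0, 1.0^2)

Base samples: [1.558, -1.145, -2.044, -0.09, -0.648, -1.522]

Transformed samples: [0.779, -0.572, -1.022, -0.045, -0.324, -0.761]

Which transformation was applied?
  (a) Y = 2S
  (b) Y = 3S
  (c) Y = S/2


Checking option (c) Y = S/2:
  S = 1.558 -> Y = 0.779 ✓
  S = -1.145 -> Y = -0.572 ✓
  S = -2.044 -> Y = -1.022 ✓
All samples match this transformation.

(c) S/2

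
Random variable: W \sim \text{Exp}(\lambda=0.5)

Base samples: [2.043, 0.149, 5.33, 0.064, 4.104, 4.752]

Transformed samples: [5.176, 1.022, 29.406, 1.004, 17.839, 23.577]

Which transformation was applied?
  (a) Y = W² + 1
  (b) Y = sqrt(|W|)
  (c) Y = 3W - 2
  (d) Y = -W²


Checking option (a) Y = W² + 1:
  W = 2.043 -> Y = 5.176 ✓
  W = 0.149 -> Y = 1.022 ✓
  W = 5.33 -> Y = 29.406 ✓
All samples match this transformation.

(a) W² + 1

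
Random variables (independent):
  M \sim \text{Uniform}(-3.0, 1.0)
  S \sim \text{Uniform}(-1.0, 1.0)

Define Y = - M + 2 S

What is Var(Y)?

For independent RVs: Var(aX + bY) = a²Var(X) + b²Var(Y)
Var(M) = 1.3333333
Var(S) = 0.33333333
Var(Y) = (-1)²*1.3333333 + 2²*0.33333333
= 1*1.3333333 + 4*0.33333333 = 2.6666667

2.6666667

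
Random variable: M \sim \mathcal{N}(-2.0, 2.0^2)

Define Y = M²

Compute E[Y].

E[M²] = Var(M) + (E[M])² = 4 + 4 = 8

8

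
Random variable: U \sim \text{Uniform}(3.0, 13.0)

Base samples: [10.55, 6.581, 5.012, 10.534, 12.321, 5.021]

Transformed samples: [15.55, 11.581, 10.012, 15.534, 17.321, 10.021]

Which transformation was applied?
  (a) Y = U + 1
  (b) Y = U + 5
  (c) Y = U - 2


Checking option (b) Y = U + 5:
  U = 10.55 -> Y = 15.55 ✓
  U = 6.581 -> Y = 11.581 ✓
  U = 5.012 -> Y = 10.012 ✓
All samples match this transformation.

(b) U + 5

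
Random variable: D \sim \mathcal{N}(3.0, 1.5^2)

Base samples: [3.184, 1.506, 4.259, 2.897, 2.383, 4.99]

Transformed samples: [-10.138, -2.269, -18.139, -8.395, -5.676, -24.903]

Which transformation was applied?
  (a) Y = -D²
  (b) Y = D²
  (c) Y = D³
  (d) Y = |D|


Checking option (a) Y = -D²:
  D = 3.184 -> Y = -10.138 ✓
  D = 1.506 -> Y = -2.269 ✓
  D = 4.259 -> Y = -18.139 ✓
All samples match this transformation.

(a) -D²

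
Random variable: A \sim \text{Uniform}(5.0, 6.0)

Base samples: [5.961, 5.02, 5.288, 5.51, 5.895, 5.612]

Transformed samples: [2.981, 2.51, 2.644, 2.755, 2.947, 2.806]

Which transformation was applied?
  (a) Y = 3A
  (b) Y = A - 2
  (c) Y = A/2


Checking option (c) Y = A/2:
  A = 5.961 -> Y = 2.981 ✓
  A = 5.02 -> Y = 2.51 ✓
  A = 5.288 -> Y = 2.644 ✓
All samples match this transformation.

(c) A/2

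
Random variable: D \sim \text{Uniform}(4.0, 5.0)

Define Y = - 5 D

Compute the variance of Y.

For Y = aD + b: Var(Y) = a² * Var(D)
Var(D) = (5 - 4)^2/12 = 0.083333333
Var(Y) = (-5)² * 0.083333333 = 25 * 0.083333333 = 2.0833333

2.0833333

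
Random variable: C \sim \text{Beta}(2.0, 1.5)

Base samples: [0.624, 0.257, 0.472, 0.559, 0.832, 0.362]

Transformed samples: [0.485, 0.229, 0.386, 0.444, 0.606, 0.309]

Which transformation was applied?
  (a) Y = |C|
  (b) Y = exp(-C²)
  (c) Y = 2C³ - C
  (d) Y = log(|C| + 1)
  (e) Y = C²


Checking option (d) Y = log(|C| + 1):
  C = 0.624 -> Y = 0.485 ✓
  C = 0.257 -> Y = 0.229 ✓
  C = 0.472 -> Y = 0.386 ✓
All samples match this transformation.

(d) log(|C| + 1)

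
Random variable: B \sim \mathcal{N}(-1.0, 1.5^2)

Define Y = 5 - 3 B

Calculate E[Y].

For Y = -3B + 5:
E[Y] = -3 * E[B] + 5
E[B] = -1.0 = -1
E[Y] = -3 * (-1) + 5 = 8

8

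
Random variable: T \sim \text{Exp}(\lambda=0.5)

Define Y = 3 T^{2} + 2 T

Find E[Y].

E[Y] = 3*E[T²] + 2*E[T]
E[T] = 2
E[T²] = Var(T) + (E[T])² = 4 + 4 = 8
E[Y] = 3*8 + 2*2 = 28

28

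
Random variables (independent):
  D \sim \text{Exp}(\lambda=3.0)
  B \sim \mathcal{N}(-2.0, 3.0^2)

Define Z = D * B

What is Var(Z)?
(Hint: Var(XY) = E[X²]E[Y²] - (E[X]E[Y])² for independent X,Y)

Var(XY) = E[X²]E[Y²] - (E[X]E[Y])²
E[D] = 0.33333333, Var(D) = 0.11111111
E[B] = -2, Var(B) = 9
E[D²] = 0.11111111 + 0.33333333² = 0.22222222
E[B²] = 9 + (-2)² = 13
Var(Z) = 0.22222222*13 - (0.33333333*(-2))²
= 2.8888889 - 0.44444444 = 2.4444444

2.4444444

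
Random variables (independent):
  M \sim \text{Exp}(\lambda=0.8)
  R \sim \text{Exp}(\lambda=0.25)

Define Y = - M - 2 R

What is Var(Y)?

For independent RVs: Var(aX + bY) = a²Var(X) + b²Var(Y)
Var(M) = 1.5625
Var(R) = 16
Var(Y) = (-1)²*1.5625 + (-2)²*16
= 1*1.5625 + 4*16 = 65.5625

65.5625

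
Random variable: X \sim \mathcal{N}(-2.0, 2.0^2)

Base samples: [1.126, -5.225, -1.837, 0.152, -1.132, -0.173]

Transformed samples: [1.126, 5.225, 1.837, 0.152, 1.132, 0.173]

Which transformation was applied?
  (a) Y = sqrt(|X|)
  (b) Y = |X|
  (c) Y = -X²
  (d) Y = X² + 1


Checking option (b) Y = |X|:
  X = 1.126 -> Y = 1.126 ✓
  X = -5.225 -> Y = 5.225 ✓
  X = -1.837 -> Y = 1.837 ✓
All samples match this transformation.

(b) |X|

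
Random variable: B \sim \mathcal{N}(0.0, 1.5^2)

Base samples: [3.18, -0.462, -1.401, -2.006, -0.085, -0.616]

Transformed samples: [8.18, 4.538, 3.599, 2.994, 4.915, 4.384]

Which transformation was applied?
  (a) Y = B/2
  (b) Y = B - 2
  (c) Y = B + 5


Checking option (c) Y = B + 5:
  B = 3.18 -> Y = 8.18 ✓
  B = -0.462 -> Y = 4.538 ✓
  B = -1.401 -> Y = 3.599 ✓
All samples match this transformation.

(c) B + 5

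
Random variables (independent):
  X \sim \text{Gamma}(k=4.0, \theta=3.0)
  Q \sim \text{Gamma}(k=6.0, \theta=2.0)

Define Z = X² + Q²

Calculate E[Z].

E[Z] = E[X²] + E[Q²]
E[X²] = Var(X) + E[X]² = 36 + 144 = 180
E[Q²] = Var(Q) + E[Q]² = 24 + 144 = 168
E[Z] = 180 + 168 = 348

348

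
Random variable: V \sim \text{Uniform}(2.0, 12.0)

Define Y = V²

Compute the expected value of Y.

Using E[X²] = Var(X) + (E[X])²:
E[V] = 7
Var(V) = (12 - 2)^2/12 = 8.3333333
E[V²] = 8.3333333 + 7² = 8.3333333 + 49 = 57.333333

57.333333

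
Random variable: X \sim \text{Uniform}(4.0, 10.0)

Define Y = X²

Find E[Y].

Using E[X²] = Var(X) + (E[X])²:
E[X] = 7
Var(X) = (10 - 4)^2/12 = 3
E[X²] = 3 + 7² = 3 + 49 = 52

52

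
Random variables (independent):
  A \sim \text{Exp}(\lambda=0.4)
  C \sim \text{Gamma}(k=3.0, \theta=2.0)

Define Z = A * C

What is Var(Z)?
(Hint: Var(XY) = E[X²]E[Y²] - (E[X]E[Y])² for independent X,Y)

Var(XY) = E[X²]E[Y²] - (E[X]E[Y])²
E[A] = 2.5, Var(A) = 6.25
E[C] = 6, Var(C) = 12
E[A²] = 6.25 + 2.5² = 12.5
E[C²] = 12 + 6² = 48
Var(Z) = 12.5*48 - (2.5*6)²
= 600 - 225 = 375

375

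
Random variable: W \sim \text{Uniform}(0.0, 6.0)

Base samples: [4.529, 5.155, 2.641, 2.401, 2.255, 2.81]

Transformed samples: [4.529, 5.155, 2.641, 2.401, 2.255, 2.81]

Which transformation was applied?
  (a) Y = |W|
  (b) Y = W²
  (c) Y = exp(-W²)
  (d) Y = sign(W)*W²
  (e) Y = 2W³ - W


Checking option (a) Y = |W|:
  W = 4.529 -> Y = 4.529 ✓
  W = 5.155 -> Y = 5.155 ✓
  W = 2.641 -> Y = 2.641 ✓
All samples match this transformation.

(a) |W|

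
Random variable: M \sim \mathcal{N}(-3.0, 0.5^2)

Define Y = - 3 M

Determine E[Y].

For Y = -3M:
E[Y] = -3 * E[M]
E[M] = -3.0 = -3
E[Y] = -3 * (-3) = 9

9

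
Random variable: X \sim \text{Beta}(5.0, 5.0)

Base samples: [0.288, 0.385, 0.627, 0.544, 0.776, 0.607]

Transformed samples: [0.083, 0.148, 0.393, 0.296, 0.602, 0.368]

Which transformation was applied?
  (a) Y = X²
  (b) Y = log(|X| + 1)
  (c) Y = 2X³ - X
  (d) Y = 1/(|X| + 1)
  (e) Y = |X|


Checking option (a) Y = X²:
  X = 0.288 -> Y = 0.083 ✓
  X = 0.385 -> Y = 0.148 ✓
  X = 0.627 -> Y = 0.393 ✓
All samples match this transformation.

(a) X²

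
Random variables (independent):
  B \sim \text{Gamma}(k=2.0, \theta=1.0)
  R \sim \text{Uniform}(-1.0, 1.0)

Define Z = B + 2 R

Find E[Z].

E[Z] = 1*E[B] + 2*E[R]
E[B] = 2
E[R] = 0
E[Z] = 1*2 + 2*0 = 2

2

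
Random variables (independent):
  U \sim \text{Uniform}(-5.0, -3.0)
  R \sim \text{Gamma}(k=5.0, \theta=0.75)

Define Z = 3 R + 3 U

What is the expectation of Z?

E[Z] = 3*E[U] + 3*E[R]
E[U] = -4
E[R] = 3.75
E[Z] = 3*(-4) + 3*3.75 = -0.75

-0.75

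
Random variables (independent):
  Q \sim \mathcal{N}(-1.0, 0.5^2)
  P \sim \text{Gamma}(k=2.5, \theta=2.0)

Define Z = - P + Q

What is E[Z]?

E[Z] = 1*E[Q] - 1*E[P]
E[Q] = -1
E[P] = 5
E[Z] = 1*(-1) - 1*5 = -6

-6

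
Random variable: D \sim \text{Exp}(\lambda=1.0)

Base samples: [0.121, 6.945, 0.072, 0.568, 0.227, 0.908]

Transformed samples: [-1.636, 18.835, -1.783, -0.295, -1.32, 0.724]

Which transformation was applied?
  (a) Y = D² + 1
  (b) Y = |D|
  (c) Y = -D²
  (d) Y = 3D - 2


Checking option (d) Y = 3D - 2:
  D = 0.121 -> Y = -1.636 ✓
  D = 6.945 -> Y = 18.835 ✓
  D = 0.072 -> Y = -1.783 ✓
All samples match this transformation.

(d) 3D - 2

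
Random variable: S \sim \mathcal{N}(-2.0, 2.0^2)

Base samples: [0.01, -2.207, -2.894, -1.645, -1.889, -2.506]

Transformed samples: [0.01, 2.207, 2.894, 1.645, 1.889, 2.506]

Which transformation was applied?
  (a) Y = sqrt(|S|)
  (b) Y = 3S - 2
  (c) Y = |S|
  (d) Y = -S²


Checking option (c) Y = |S|:
  S = 0.01 -> Y = 0.01 ✓
  S = -2.207 -> Y = 2.207 ✓
  S = -2.894 -> Y = 2.894 ✓
All samples match this transformation.

(c) |S|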